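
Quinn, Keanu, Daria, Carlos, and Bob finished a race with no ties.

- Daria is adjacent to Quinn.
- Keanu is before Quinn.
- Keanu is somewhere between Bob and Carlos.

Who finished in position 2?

With clues 1–3, Bob, Carlos, Daria, and Quinn are ruled out for place 2.
So place 2 is Keanu.

Keanu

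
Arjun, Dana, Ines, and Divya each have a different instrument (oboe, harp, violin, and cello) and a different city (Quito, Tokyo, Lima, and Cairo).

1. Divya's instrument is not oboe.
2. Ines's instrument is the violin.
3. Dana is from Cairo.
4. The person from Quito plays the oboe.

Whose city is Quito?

Arjun

With clues 1–3, Dana is impossible for the one with city Quito.
With clues 1–4, Divya and Ines are impossible for the one with city Quito.
That leaves Arjun.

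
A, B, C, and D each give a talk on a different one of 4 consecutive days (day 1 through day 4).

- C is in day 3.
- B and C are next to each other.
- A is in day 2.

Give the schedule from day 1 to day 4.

D, A, C, B

From clue 1: C → day 3.
From clues 1–2: B is in {2,4}.
From clues 1–3: D → day 1, A → day 2, B → day 4.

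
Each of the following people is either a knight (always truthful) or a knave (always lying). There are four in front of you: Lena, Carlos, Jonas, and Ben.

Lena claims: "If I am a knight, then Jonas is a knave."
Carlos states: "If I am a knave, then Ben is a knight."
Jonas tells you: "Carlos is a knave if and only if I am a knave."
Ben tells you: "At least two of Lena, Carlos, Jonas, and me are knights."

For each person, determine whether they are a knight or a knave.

Lena: knight, Carlos: knight, Jonas: knave, Ben: knight

Consider Lena. Suppose Lena is a knave.
Then Lena's own statement would have to be false, but it can't be — contradiction.
So Lena is a knight.
Consider Carlos. Suppose Carlos is a knave.
Then whichever role Jonas has, Jonas's statement has the wrong truth value — contradiction.
So Carlos is a knight.
With that fixed, Ben's statement is true, so Ben is a knight.
Consider Jonas. Suppose Jonas is a knight.
Then Lena's statement comes out false, contradicting Lena being a knight.
So Jonas is a knave.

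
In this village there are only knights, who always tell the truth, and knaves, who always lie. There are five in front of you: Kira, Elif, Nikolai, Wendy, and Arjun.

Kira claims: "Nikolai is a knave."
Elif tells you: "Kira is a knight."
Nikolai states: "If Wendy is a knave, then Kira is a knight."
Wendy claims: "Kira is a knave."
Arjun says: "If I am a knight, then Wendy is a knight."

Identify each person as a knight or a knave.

Kira: knave, Elif: knave, Nikolai: knight, Wendy: knight, Arjun: knight

Consider Kira. Suppose Kira is a knight.
Then no assignment of the remaining roles makes every statement match its speaker's type — contradiction.
So Kira is a knave.
With that fixed, Elif's statement is false, so Elif is a knave.
With that fixed, Wendy's statement is true, so Wendy is a knight.
With that fixed, Arjun's statement is true, so Arjun is a knight.
With that fixed, Nikolai's statement is true, so Nikolai is a knight.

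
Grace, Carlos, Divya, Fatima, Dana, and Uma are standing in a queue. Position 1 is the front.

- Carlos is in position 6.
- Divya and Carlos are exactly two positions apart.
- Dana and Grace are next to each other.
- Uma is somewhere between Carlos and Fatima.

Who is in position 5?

With clue 1, Carlos is ruled out for position 5.
With clues 1–2, Divya is ruled out for position 5.
With clues 1–3, Dana and Grace are ruled out for position 5.
With clues 1–4, Fatima is ruled out for position 5.
So position 5 is Uma.

Uma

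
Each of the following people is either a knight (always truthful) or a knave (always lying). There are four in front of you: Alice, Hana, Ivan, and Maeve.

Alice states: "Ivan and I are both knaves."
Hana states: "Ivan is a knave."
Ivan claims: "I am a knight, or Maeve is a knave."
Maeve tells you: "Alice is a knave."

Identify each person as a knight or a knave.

Alice: knave, Hana: knave, Ivan: knight, Maeve: knight

Consider Alice. Suppose Alice is a knight.
Then Alice's own statement would have to be true, but it can't be — contradiction.
So Alice is a knave.
With that fixed, Maeve's statement is true, so Maeve is a knight.
Consider Hana. Suppose Hana is a knight.
Then no assignment of the remaining roles makes every statement match its speaker's type — contradiction.
So Hana is a knave.
Consider Ivan. Suppose Ivan is a knave.
Then Alice's statement comes out true, contradicting Alice being a knave.
So Ivan is a knight.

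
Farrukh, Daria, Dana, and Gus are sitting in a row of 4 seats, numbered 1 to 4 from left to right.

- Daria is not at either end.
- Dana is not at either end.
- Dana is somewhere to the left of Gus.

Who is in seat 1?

Farrukh

With clue 1, Daria is ruled out for seat 1.
With clues 1–2, Dana is ruled out for seat 1.
With clues 1–3, Gus is ruled out for seat 1.
So seat 1 is Farrukh.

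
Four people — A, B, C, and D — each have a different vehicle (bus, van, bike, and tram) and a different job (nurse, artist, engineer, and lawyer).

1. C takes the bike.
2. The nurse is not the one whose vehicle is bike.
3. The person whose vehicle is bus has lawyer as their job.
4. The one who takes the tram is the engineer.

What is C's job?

With clues 1–2, nurse is impossible for C's job.
With clues 1–3, lawyer is impossible for C's job.
With clues 1–4, engineer is impossible for C's job.
That leaves artist.

artist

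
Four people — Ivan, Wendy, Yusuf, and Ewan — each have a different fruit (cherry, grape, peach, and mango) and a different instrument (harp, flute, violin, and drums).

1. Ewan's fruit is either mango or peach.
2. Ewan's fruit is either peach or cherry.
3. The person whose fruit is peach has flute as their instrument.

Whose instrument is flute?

Ewan

With clues 1–3, Ivan, Wendy, and Yusuf are impossible for the one with instrument flute.
That leaves Ewan.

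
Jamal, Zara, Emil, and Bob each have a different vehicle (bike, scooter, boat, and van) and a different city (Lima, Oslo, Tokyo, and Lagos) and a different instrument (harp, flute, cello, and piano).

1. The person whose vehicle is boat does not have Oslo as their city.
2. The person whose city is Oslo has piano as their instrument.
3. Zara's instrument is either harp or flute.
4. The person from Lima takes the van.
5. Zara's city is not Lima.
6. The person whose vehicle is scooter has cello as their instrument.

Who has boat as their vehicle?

With clues 1–6, Bob, Emil, and Jamal are impossible for the one with vehicle boat.
That leaves Zara.

Zara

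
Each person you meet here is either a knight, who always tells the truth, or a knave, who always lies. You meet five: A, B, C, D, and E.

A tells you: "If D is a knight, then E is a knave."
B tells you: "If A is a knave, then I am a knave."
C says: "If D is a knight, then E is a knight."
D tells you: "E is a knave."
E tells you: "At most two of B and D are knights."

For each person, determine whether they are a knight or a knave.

A: knight, B: knight, C: knight, D: knave, E: knight

Regardless of anyone's role, E's statement is true, so E is a knight.
With that fixed, C's statement is true, so C is a knight.
With that fixed, D's statement is false, so D is a knave.
With that fixed, A's statement is true, so A is a knight.
With that fixed, B's statement is true, so B is a knight.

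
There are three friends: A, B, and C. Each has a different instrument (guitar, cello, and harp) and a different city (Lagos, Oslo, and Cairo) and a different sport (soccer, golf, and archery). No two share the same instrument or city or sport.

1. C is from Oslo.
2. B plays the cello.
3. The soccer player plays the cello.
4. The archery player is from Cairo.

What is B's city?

Lagos

Clue 1 rules out Oslo for B's city.
With clues 1–4, Cairo is impossible for B's city.
That leaves Lagos.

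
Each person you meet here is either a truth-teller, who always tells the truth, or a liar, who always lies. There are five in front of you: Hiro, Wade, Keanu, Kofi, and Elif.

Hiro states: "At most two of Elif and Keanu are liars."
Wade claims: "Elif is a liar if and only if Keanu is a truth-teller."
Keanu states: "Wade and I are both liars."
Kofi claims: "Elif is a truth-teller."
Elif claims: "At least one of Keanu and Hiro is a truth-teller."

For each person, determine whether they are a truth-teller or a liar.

Hiro: truth-teller, Wade: truth-teller, Keanu: liar, Kofi: truth-teller, Elif: truth-teller

Regardless of anyone's role, Hiro's statement is true, so Hiro is a truth-teller.
With that fixed, Elif's statement is true, so Elif is a truth-teller.
With that fixed, Kofi's statement is true, so Kofi is a truth-teller.
Consider Wade. Suppose Wade is a liar.
Then whichever role Keanu has, Keanu's statement has the wrong truth value — contradiction.
So Wade is a truth-teller.
With that fixed, Keanu's statement is false, so Keanu is a liar.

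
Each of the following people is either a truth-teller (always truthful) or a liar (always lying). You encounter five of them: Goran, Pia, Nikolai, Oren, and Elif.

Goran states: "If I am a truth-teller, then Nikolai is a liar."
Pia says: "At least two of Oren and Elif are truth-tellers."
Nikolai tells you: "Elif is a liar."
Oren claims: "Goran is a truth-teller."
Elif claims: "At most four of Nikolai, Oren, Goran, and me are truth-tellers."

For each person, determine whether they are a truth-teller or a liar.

Goran: truth-teller, Pia: truth-teller, Nikolai: liar, Oren: truth-teller, Elif: truth-teller

Regardless of anyone's role, Elif's statement is true, so Elif is a truth-teller.
With that fixed, Nikolai's statement is false, so Nikolai is a liar.
With that fixed, Goran's statement is true, so Goran is a truth-teller.
With that fixed, Oren's statement is true, so Oren is a truth-teller.
With that fixed, Pia's statement is true, so Pia is a truth-teller.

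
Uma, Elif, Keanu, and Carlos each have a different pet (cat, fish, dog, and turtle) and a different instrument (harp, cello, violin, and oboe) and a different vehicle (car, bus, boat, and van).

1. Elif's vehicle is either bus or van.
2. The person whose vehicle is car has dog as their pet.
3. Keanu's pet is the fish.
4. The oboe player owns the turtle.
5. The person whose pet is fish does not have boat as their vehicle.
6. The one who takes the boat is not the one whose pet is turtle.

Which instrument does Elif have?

With clues 1–6, cello, harp, and violin are impossible for Elif's instrument.
That leaves oboe.

oboe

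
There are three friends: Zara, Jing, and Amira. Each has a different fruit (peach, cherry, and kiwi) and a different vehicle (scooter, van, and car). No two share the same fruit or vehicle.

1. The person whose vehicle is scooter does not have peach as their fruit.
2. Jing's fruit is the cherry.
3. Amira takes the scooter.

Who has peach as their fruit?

Zara

With clues 1–2, Jing is impossible for the one with fruit peach.
With clues 1–3, Amira is impossible for the one with fruit peach.
That leaves Zara.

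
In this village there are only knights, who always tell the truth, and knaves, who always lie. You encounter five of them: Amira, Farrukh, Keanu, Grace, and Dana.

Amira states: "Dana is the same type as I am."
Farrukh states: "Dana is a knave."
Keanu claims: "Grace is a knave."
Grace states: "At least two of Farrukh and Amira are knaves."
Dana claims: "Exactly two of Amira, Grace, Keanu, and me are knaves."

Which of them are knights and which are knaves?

Amira: knave, Farrukh: knave, Keanu: knave, Grace: knight, Dana: knight

Consider Amira. Suppose Amira is a knight.
Then no assignment of the remaining roles makes every statement match its speaker's type — contradiction.
So Amira is a knave.
Consider Farrukh. Suppose Farrukh is a knight.
Then no assignment of the remaining roles makes every statement match its speaker's type — contradiction.
So Farrukh is a knave.
With that fixed, Grace's statement is true, so Grace is a knight.
With that fixed, Keanu's statement is false, so Keanu is a knave.
Consider Dana. Suppose Dana is a knave.
Then Amira's statement comes out true, contradicting Amira being a knave.
So Dana is a knight.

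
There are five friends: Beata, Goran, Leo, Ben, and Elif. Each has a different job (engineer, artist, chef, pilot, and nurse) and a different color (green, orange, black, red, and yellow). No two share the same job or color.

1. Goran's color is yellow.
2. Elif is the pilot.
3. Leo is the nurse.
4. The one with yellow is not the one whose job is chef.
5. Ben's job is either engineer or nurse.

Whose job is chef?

With clues 1–2, Elif is impossible for the one with job chef.
With clues 1–3, Leo is impossible for the one with job chef.
With clues 1–4, Goran is impossible for the one with job chef.
With clues 1–5, Ben is impossible for the one with job chef.
That leaves Beata.

Beata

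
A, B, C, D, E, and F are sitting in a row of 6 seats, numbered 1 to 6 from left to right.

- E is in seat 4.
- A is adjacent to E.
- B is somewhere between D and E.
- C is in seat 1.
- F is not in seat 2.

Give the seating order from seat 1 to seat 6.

From clue 1: E → seat 4.
From clues 1–2: A is in {3,5}.
From clues 1–4: C → seat 1.
From clues 1–5: D → seat 2, B → seat 3, A → seat 5, F → seat 6.

C, D, B, E, A, F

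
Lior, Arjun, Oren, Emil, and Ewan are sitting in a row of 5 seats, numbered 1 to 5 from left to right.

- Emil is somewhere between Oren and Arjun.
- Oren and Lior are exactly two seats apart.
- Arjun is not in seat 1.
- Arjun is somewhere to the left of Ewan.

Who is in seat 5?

Ewan

With clue 1, Emil is ruled out for seat 5.
With clues 1–3, Lior is ruled out for seat 5.
With clues 1–4, Arjun and Oren are ruled out for seat 5.
So seat 5 is Ewan.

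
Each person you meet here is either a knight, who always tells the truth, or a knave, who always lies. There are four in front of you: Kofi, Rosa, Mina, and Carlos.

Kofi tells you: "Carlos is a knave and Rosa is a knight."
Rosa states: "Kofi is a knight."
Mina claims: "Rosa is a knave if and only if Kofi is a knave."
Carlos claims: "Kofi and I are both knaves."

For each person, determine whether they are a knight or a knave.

Consider Kofi. Suppose Kofi is a knave.
Then whichever role Carlos has, Carlos's statement has the wrong truth value — contradiction.
So Kofi is a knight.
With that fixed, Rosa's statement is true, so Rosa is a knight.
With that fixed, Mina's statement is true, so Mina is a knight.
With that fixed, Carlos's statement is false, so Carlos is a knave.

Kofi: knight, Rosa: knight, Mina: knight, Carlos: knave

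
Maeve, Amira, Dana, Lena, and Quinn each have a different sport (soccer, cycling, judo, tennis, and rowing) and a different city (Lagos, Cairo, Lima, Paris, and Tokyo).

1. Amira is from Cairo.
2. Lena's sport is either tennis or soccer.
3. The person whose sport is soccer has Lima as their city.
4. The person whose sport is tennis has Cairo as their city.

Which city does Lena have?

Clue 1 rules out Cairo for Lena's city.
With clues 1–4, Lagos, Paris, and Tokyo are impossible for Lena's city.
That leaves Lima.

Lima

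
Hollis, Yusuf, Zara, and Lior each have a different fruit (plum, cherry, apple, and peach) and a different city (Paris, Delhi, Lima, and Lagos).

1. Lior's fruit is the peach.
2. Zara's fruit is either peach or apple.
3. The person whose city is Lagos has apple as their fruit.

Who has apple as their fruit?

Zara

Clue 1 rules out Lior for the one with fruit apple.
With clues 1–2, Hollis and Yusuf are impossible for the one with fruit apple.
That leaves Zara.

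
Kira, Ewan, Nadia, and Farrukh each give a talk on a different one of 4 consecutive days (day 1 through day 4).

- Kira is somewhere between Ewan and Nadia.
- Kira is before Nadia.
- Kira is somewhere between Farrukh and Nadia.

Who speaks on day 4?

With clue 1, Kira is ruled out for day 4.
With clues 1–2, Ewan is ruled out for day 4.
With clues 1–3, Farrukh is ruled out for day 4.
So day 4 is Nadia.

Nadia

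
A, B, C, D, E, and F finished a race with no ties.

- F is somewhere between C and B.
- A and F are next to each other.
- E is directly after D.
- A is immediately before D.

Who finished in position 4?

With clues 1–3, E is ruled out for place 4.
With clues 1–4, A, B, C, and F are ruled out for place 4.
So place 4 is D.

D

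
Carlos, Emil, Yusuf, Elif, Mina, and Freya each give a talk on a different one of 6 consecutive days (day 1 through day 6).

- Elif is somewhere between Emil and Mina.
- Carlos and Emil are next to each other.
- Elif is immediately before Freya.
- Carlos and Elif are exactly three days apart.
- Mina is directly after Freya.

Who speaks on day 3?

Yusuf

With clues 1–3, Mina is ruled out for day 3.
With clues 1–4, Carlos and Emil are ruled out for day 3.
With clues 1–5, Elif and Freya are ruled out for day 3.
So day 3 is Yusuf.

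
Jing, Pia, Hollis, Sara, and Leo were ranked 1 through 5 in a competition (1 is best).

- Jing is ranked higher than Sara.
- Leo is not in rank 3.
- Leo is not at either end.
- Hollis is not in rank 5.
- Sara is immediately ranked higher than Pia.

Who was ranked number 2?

Leo

With clues 1–5, Hollis, Jing, Pia, and Sara are ruled out for rank 2.
So rank 2 is Leo.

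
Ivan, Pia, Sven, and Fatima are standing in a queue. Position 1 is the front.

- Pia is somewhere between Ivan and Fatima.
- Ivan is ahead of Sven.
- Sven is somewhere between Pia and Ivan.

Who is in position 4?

With clue 1, Pia is ruled out for position 4.
With clues 1–2, Ivan is ruled out for position 4.
With clues 1–3, Sven is ruled out for position 4.
So position 4 is Fatima.

Fatima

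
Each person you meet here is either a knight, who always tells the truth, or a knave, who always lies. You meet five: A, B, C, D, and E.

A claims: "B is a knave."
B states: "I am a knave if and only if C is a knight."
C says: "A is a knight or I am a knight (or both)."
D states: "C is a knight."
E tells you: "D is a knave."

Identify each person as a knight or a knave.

Consider A. Suppose A is a knight.
Then no assignment of the remaining roles makes every statement match its speaker's type — contradiction.
So A is a knave.
Consider B. Suppose B is a knave.
Then A's statement comes out true, contradicting A being a knave.
So B is a knight.
Consider C. Suppose C is a knight.
Then B's statement comes out false, contradicting B being a knight.
So C is a knave.
With that fixed, D's statement is false, so D is a knave.
With that fixed, E's statement is true, so E is a knight.

A: knave, B: knight, C: knave, D: knave, E: knight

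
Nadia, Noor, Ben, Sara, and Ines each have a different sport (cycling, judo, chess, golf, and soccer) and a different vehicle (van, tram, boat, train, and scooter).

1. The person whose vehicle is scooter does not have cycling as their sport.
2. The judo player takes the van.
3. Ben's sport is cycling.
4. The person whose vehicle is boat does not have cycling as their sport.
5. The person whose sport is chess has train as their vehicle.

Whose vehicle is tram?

With clues 1–5, Ines, Nadia, Noor, and Sara are impossible for the one with vehicle tram.
That leaves Ben.

Ben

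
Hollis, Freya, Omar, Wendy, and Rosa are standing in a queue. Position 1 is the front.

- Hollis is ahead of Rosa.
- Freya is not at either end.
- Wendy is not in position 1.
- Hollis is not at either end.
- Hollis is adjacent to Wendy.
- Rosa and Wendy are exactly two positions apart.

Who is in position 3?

Wendy

With clues 1–4, Omar is ruled out for position 3.
With clues 1–5, Freya and Rosa are ruled out for position 3.
With clues 1–6, Hollis is ruled out for position 3.
So position 3 is Wendy.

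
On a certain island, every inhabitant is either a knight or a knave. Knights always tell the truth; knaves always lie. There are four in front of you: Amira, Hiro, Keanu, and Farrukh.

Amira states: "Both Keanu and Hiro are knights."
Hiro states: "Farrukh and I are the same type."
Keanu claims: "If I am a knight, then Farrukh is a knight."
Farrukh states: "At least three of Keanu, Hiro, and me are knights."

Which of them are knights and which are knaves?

Amira: knight, Hiro: knight, Keanu: knight, Farrukh: knight

Consider Amira. Suppose Amira is a knave.
Then no assignment of the remaining roles makes every statement match its speaker's type — contradiction.
So Amira is a knight.
Consider Hiro. Suppose Hiro is a knave.
Then Amira's statement comes out false, contradicting Amira being a knight.
So Hiro is a knight.
Consider Keanu. Suppose Keanu is a knave.
Then Amira's statement comes out false, contradicting Amira being a knight.
So Keanu is a knight.
Consider Farrukh. Suppose Farrukh is a knave.
Then Hiro's statement comes out false, contradicting Hiro being a knight.
So Farrukh is a knight.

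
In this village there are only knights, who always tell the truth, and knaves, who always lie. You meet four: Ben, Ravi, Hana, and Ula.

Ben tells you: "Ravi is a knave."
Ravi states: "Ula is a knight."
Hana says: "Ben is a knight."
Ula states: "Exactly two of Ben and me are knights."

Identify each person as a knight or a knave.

Consider Ben. Suppose Ben is a knave.
Then no assignment of the remaining roles makes every statement match its speaker's type — contradiction.
So Ben is a knight.
With that fixed, Hana's statement is true, so Hana is a knight.
Consider Ravi. Suppose Ravi is a knight.
Then Ben's statement comes out false, contradicting Ben being a knight.
So Ravi is a knave.
Consider Ula. Suppose Ula is a knight.
Then Ravi's statement comes out true, contradicting Ravi being a knave.
So Ula is a knave.

Ben: knight, Ravi: knave, Hana: knight, Ula: knave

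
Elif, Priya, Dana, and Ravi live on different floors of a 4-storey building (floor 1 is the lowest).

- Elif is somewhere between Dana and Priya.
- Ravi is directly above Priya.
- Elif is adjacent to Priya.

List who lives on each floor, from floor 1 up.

Dana, Elif, Priya, Ravi

From clue 1: Elif is in {2,3}.
From clues 1–3: Dana → floor 1, Elif → floor 2, Priya → floor 3, Ravi → floor 4.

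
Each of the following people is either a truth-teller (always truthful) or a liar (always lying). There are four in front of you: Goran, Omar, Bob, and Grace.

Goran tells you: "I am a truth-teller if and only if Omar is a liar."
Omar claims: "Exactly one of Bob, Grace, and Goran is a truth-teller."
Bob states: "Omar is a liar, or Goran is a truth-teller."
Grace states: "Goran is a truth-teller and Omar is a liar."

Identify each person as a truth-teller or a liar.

Goran: truth-teller, Omar: liar, Bob: truth-teller, Grace: truth-teller

Consider Goran. Suppose Goran is a liar.
Then no assignment of the remaining roles makes every statement match its speaker's type — contradiction.
So Goran is a truth-teller.
With that fixed, Bob's statement is true, so Bob is a truth-teller.
With that fixed, Omar's statement is false, so Omar is a liar.
With that fixed, Grace's statement is true, so Grace is a truth-teller.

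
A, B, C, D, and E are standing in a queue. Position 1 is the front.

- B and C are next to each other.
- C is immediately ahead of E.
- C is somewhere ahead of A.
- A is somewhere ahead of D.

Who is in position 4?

With clues 1–2, B is ruled out for position 4.
With clues 1–3, C is ruled out for position 4.
With clues 1–4, D and E are ruled out for position 4.
So position 4 is A.

A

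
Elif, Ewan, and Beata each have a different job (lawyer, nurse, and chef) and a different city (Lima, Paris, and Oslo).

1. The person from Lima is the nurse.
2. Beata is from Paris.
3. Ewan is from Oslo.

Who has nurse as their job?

With clues 1–2, Beata is impossible for the one with job nurse.
With clues 1–3, Ewan is impossible for the one with job nurse.
That leaves Elif.

Elif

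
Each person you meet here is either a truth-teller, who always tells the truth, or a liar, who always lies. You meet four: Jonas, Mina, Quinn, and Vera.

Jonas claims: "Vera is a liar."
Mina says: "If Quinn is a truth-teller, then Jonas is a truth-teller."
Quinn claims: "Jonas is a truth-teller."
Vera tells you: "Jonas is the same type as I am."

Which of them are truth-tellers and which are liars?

Jonas: truth-teller, Mina: truth-teller, Quinn: truth-teller, Vera: liar

Consider Jonas. Suppose Jonas is a liar.
Then whichever role Vera has, Vera's statement has the wrong truth value — contradiction.
So Jonas is a truth-teller.
With that fixed, Mina's statement is true, so Mina is a truth-teller.
With that fixed, Quinn's statement is true, so Quinn is a truth-teller.
Consider Vera. Suppose Vera is a truth-teller.
Then Jonas's statement comes out false, contradicting Jonas being a truth-teller.
So Vera is a liar.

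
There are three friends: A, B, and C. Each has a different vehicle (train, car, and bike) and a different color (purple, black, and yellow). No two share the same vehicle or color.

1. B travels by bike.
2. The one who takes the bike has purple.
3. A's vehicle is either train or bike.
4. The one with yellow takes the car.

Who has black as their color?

With clues 1–2, B is impossible for the one with color black.
With clues 1–4, C is impossible for the one with color black.
That leaves A.

A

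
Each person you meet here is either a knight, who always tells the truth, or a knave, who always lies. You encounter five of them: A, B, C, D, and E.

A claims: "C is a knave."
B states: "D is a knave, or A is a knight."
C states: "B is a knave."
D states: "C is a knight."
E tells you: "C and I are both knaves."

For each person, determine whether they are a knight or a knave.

Consider A. Suppose A is a knight.
Then no assignment of the remaining roles makes every statement match its speaker's type — contradiction.
So A is a knave.
Consider B. Suppose B is a knight.
Then no assignment of the remaining roles makes every statement match its speaker's type — contradiction.
So B is a knave.
With that fixed, C's statement is true, so C is a knight.
With that fixed, D's statement is true, so D is a knight.
With that fixed, E's statement is false, so E is a knave.

A: knave, B: knave, C: knight, D: knight, E: knave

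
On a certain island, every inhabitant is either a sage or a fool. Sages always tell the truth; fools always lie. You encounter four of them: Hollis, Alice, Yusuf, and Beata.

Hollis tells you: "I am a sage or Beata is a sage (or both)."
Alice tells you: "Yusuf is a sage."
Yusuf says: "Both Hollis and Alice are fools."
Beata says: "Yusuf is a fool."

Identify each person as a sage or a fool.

Hollis: sage, Alice: fool, Yusuf: fool, Beata: sage

Consider Hollis. Suppose Hollis is a fool.
Then no assignment of the remaining roles makes every statement match its speaker's type — contradiction.
So Hollis is a sage.
With that fixed, Yusuf's statement is false, so Yusuf is a fool.
With that fixed, Beata's statement is true, so Beata is a sage.
With that fixed, Alice's statement is false, so Alice is a fool.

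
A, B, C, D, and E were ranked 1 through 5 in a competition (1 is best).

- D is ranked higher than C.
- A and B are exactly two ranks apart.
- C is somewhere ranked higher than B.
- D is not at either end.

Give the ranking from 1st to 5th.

E, D, A, C, B

From clue 1: C is in {2,3,4,5}.
From clues 1–3: D is in {1,2}.
From clues 1–4: E → rank 1, D → rank 2, A → rank 3, C → rank 4, B → rank 5.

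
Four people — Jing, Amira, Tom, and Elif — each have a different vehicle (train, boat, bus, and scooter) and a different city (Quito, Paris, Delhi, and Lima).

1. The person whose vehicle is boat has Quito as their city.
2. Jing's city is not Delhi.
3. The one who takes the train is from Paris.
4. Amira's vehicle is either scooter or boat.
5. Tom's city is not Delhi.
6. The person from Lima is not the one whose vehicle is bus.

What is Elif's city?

With clues 1–6, Lima, Paris, and Quito are impossible for Elif's city.
That leaves Delhi.

Delhi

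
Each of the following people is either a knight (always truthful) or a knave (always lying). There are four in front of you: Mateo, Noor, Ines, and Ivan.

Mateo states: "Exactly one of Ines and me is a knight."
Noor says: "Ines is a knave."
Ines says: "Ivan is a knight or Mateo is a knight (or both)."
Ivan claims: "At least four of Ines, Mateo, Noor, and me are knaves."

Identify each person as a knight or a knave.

Mateo: knave, Noor: knight, Ines: knave, Ivan: knave

Consider Mateo. Suppose Mateo is a knight.
Then no assignment of the remaining roles makes every statement match its speaker's type — contradiction.
So Mateo is a knave.
Consider Noor. Suppose Noor is a knave.
Then no assignment of the remaining roles makes every statement match its speaker's type — contradiction.
So Noor is a knight.
With that fixed, Ivan's statement is false, so Ivan is a knave.
With that fixed, Ines's statement is false, so Ines is a knave.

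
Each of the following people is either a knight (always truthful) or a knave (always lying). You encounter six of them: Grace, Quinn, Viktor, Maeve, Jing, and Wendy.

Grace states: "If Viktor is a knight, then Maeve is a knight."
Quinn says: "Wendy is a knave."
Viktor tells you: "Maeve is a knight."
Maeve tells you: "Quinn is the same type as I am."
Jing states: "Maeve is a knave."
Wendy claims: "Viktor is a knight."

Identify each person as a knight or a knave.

Consider Grace. Suppose Grace is a knave.
Then no assignment of the remaining roles makes every statement match its speaker's type — contradiction.
So Grace is a knight.
Consider Quinn. Suppose Quinn is a knave.
Then whichever role Maeve has, Maeve's statement has the wrong truth value — contradiction.
So Quinn is a knight.
Consider Viktor. Suppose Viktor is a knight.
Then no assignment of the remaining roles makes every statement match its speaker's type — contradiction.
So Viktor is a knave.
With that fixed, Wendy's statement is false, so Wendy is a knave.
Consider Maeve. Suppose Maeve is a knight.
Then Viktor's statement comes out true, contradicting Viktor being a knave.
So Maeve is a knave.
With that fixed, Jing's statement is true, so Jing is a knight.

Grace: knight, Quinn: knight, Viktor: knave, Maeve: knave, Jing: knight, Wendy: knave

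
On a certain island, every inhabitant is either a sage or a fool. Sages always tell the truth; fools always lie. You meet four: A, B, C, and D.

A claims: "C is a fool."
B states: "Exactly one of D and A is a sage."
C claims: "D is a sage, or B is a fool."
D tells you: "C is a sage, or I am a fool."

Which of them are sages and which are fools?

Consider A. Suppose A is a sage.
Then no assignment of the remaining roles makes every statement match its speaker's type — contradiction.
So A is a fool.
Consider B. Suppose B is a fool.
Then no assignment of the remaining roles makes every statement match its speaker's type — contradiction.
So B is a sage.
Consider C. Suppose C is a fool.
Then A's statement comes out true, contradicting A being a fool.
So C is a sage.
With that fixed, D's statement is true, so D is a sage.

A: fool, B: sage, C: sage, D: sage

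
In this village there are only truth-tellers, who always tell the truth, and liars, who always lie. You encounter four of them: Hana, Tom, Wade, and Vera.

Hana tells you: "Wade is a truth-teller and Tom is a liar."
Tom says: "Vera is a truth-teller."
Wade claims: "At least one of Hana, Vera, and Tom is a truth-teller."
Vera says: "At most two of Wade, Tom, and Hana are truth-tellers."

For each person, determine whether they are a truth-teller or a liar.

Consider Hana. Suppose Hana is a truth-teller.
Then no assignment of the remaining roles makes every statement match its speaker's type — contradiction.
So Hana is a liar.
With that fixed, Vera's statement is true, so Vera is a truth-teller.
With that fixed, Tom's statement is true, so Tom is a truth-teller.
With that fixed, Wade's statement is true, so Wade is a truth-teller.

Hana: liar, Tom: truth-teller, Wade: truth-teller, Vera: truth-teller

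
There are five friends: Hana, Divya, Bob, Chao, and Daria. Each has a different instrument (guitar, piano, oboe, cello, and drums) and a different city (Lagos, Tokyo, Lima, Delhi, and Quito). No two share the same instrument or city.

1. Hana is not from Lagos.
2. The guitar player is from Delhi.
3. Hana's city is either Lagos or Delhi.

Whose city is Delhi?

With clues 1–3, Bob, Chao, Daria, and Divya are impossible for the one with city Delhi.
That leaves Hana.

Hana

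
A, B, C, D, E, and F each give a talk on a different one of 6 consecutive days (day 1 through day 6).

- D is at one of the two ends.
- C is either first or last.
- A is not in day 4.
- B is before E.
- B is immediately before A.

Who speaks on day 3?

A

With clue 1, D is ruled out for day 3.
With clues 1–2, C is ruled out for day 3.
With clues 1–5, B, E, and F are ruled out for day 3.
So day 3 is A.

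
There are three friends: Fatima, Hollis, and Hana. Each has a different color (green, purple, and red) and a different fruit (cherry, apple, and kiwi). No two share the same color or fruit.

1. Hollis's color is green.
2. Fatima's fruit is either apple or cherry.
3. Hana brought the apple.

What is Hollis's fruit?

kiwi

With clues 1–3, apple and cherry are impossible for Hollis's fruit.
That leaves kiwi.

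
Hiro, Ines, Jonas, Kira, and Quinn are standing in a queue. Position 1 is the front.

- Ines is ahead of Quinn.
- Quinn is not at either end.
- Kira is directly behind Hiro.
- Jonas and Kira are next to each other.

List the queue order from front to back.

Ines, Quinn, Hiro, Kira, Jonas

From clue 1: Ines is in {1,2,3,4}.
From clues 1–2: Ines is in {1,2,3}.
From clues 1–4: Ines → position 1, Quinn → position 2, Hiro → position 3, Kira → position 4, Jonas → position 5.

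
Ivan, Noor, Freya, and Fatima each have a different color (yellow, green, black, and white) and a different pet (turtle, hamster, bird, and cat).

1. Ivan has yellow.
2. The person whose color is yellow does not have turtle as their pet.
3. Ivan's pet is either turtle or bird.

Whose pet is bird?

With clues 1–3, Fatima, Freya, and Noor are impossible for the one with pet bird.
That leaves Ivan.

Ivan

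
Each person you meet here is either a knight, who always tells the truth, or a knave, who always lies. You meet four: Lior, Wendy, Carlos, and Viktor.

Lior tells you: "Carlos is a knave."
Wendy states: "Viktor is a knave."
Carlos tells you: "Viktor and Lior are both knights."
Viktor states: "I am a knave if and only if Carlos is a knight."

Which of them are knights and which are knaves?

Lior: knight, Wendy: knight, Carlos: knave, Viktor: knave

Consider Lior. Suppose Lior is a knave.
Then no assignment of the remaining roles makes every statement match its speaker's type — contradiction.
So Lior is a knight.
Consider Wendy. Suppose Wendy is a knave.
Then no assignment of the remaining roles makes every statement match its speaker's type — contradiction.
So Wendy is a knight.
Consider Carlos. Suppose Carlos is a knight.
Then Lior's statement comes out false, contradicting Lior being a knight.
So Carlos is a knave.
Consider Viktor. Suppose Viktor is a knight.
Then Wendy's statement comes out false, contradicting Wendy being a knight.
So Viktor is a knave.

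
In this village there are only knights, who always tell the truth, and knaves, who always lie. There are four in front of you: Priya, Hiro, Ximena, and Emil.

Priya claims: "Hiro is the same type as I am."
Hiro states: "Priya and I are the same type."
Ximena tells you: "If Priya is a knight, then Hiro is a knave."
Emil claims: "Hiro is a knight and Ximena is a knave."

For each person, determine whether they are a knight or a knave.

Consider Priya. Suppose Priya is a knave.
Then whichever role Hiro has, Hiro's statement has the wrong truth value — contradiction.
So Priya is a knight.
Consider Hiro. Suppose Hiro is a knave.
Then Priya's statement comes out false, contradicting Priya being a knight.
So Hiro is a knight.
With that fixed, Ximena's statement is false, so Ximena is a knave.
With that fixed, Emil's statement is true, so Emil is a knight.

Priya: knight, Hiro: knight, Ximena: knave, Emil: knight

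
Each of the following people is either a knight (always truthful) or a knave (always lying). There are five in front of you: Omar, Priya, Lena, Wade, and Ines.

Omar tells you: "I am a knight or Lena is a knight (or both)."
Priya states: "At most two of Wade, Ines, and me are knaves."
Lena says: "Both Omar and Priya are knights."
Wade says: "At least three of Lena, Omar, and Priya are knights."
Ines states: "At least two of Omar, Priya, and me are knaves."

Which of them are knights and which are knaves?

Omar: knight, Priya: knight, Lena: knight, Wade: knight, Ines: knave

Consider Omar. Suppose Omar is a knave.
Then no assignment of the remaining roles makes every statement match its speaker's type — contradiction.
So Omar is a knight.
Consider Priya. Suppose Priya is a knave.
Then whichever role Ines has, Ines's statement has the wrong truth value — contradiction.
So Priya is a knight.
With that fixed, Lena's statement is true, so Lena is a knight.
With that fixed, Wade's statement is true, so Wade is a knight.
With that fixed, Ines's statement is false, so Ines is a knave.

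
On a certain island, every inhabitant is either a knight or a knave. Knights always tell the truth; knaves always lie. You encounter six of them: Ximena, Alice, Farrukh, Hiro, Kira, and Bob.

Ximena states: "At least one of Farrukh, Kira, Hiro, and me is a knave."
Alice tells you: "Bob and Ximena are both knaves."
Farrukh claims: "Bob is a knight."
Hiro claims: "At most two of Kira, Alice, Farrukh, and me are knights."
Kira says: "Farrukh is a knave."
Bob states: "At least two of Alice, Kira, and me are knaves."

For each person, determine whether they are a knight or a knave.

Consider Ximena. Suppose Ximena is a knave.
Then Ximena's own statement would have to be false, but it can't be — contradiction.
So Ximena is a knight.
With that fixed, Alice's statement is false, so Alice is a knave.
Consider Farrukh. Suppose Farrukh is a knave.
Then no assignment of the remaining roles makes every statement match its speaker's type — contradiction.
So Farrukh is a knight.
With that fixed, Kira's statement is false, so Kira is a knave.
With that fixed, Bob's statement is true, so Bob is a knight.
With that fixed, Hiro's statement is true, so Hiro is a knight.

Ximena: knight, Alice: knave, Farrukh: knight, Hiro: knight, Kira: knave, Bob: knight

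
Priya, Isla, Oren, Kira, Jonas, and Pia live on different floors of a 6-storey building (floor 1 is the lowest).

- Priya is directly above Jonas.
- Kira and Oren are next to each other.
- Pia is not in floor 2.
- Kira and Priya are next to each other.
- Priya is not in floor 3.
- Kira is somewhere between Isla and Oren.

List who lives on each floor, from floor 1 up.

From clue 1: Priya is in {2,3,4,5,6}.
From clues 1–4: Priya is in {2,3,4}.
From clues 1–5: Priya is in {2,4}.
From clues 1–6: Pia → floor 1, Isla → floor 2, Jonas → floor 3, Priya → floor 4, Kira → floor 5, Oren → floor 6.

Pia, Isla, Jonas, Priya, Kira, Oren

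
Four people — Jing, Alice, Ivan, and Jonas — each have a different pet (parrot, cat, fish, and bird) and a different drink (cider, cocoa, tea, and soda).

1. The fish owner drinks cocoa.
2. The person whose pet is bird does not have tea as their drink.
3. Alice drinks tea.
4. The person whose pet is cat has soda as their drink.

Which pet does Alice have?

parrot

With clues 1–3, bird and fish are impossible for Alice's pet.
With clues 1–4, cat is impossible for Alice's pet.
That leaves parrot.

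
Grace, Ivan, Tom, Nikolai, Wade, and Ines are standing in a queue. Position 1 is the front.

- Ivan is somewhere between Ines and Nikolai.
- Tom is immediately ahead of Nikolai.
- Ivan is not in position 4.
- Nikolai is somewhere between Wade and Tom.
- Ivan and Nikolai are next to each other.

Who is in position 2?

With clues 1–4, Wade is ruled out for position 2.
With clues 1–5, Grace, Ines, Ivan, and Tom are ruled out for position 2.
So position 2 is Nikolai.

Nikolai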